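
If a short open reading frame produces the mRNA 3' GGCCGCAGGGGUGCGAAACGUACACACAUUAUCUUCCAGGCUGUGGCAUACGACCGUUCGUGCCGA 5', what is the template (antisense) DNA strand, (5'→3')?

5′-CCGGCGTCCCCACGCTTTGCATGTGTGTAATAGAAGGTCCGACACCGTATGCTGGCAAGCACGGCT-3′

Written 5'→3' the mRNA is AGCCGUGCUUGCCAGCAUACGGUGUCGGACCUUCUAUUACACACAUGCAAAGCGUGGGGACGCCGG, so the coding DNA strand is AGCCGTGCTTGCCAGCATACGGTGTCGGACCTTCTATTACACACATGCAAAGCGTGGGGACGCCGG. The template is its reverse complement.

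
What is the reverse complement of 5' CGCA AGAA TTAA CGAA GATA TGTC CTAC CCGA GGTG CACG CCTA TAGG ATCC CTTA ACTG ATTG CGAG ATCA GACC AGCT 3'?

5′-AGCTGGTCTGATCTCGCAATCAGTTAAGGGATCCTATAGGCGTGCACCTCGGGTAGGACATATCTTCGTTAATTCTTGCG-3′

Complement each base (A↔T, G↔C): GCGTTCTTAATTGCTTCTATACAGGATGGGCTCCACGTGCGGATATCCTAGGGAATTGACTAACGCTCTAGTCTGGTCGA. Then reverse.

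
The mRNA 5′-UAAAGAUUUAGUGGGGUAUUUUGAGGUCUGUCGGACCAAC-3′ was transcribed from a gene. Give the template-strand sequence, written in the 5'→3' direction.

5'-GTTGGTCCGACAGACCTCAAAATACCCCACTAAATCTTTA-3'

Replace U with T to get the coding DNA strand: TAAAGATTTAGTGGGGTATTTTGAGGTCTGTCGGACCAAC. The template strand is its reverse complement (complement ATTTCTAAATCACCCCATAAAACTCCAGACAGCCTGGTTG, then reverse).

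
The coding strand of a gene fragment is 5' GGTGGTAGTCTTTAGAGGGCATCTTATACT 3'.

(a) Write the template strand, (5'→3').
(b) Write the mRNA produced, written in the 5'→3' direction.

(a) The template strand is the reverse complement of the coding strand: complement CCACCATCAGAAATCTCCCGTAGAATATGA, then reverse.
(b) mRNA matches the coding strand with T→U.

(a) 5'-AGTATAAGATGCCCTCTAAAGACTACCACC-3'
(b) 5′-GGUGGUAGUCUUUAGAGGGCAUCUUAUACU-3′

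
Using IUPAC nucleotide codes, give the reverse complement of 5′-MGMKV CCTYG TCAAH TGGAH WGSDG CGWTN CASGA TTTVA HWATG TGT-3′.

Standard pairs A↔T, G↔C; ambiguity codes pair Y↔R, M↔K, W↔W, S↔S, D↔H, V↔B, N↔N. Complement (KCKMBGGARCAGTTDACCTDWCSHCGCWANGTSCTAAABTDWTACACA), then reverse for 5'→3'.

5'-ACACATWDTBAAATCSTGNAWCGCHSCWDTCCADTTGACRAGGBMKCK-3'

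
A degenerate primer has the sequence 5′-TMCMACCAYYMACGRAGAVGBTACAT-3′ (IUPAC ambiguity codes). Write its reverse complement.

Standard pairs A↔T, G↔C; ambiguity codes pair R↔Y, M↔K, B↔V. Complement (AKGKTGGTRRKTGCYTCTBCVATGTA), then reverse for 5'→3'.

5'-ATGTAVCBTCTYCGTKRRTGGTKGKA-3'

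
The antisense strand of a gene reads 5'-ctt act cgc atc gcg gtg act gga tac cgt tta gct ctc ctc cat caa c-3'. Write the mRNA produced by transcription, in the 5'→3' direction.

5'-GUUGAUGGAGGAGAGCUAAACGGUAUCCAGUCACCGCGAUGCGAGUAAG-3'

RNA polymerase reads the template 3'→5' and synthesizes mRNA 5'→3' by base-pairing (A→U, T→A, G↔C). The complement of the template is GAATGAGCGTAGCGCCACTGACCTATGGCAAATCGAGAGGAGGTAGTTG; antiparallel, so 5'→3' the coding strand is GTTGATGGAGGAGAGCTAAACGGTATCCAGTCACCGCGATGCGAGTAAG. Replace T with U for the mRNA.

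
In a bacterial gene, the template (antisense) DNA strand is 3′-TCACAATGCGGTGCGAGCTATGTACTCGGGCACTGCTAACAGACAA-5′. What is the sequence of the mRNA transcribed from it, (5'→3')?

5'-AGUGUUACGCCACGCUCGAUACAUGAGCCCGUGACGAUUGUCUGUU-3'

Reading the template 3'→5' as shown, RNA polymerase pairs each base (A→U, T→A, G↔C) to build mRNA 5'→3' directly.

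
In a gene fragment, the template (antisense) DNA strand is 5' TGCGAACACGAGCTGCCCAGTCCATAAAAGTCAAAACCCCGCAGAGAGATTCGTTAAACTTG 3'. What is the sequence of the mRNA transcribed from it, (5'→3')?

The mRNA has the sequence of the coding strand (reverse complement of the template) with T→U. Reverse complement of TGCGAACACGAGCTGCCCAGTCCATAAAAGTCAAAACCCCGCAGAGAGATTCGTTAAACTTG is CAAGTTTAACGAATCTCTCTGCGGGGTTTTGACTTTTATGGACTGGGCAGCTCGTGTTCGCA; then T→U.

5'-CAAGUUUAACGAAUCUCUCUGCGGGGUUUUGACUUUUAUGGACUGGGCAGCUCGUGUUCGCA-3'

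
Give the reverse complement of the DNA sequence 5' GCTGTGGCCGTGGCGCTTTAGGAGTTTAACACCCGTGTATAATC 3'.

5'-GATTATACACGGGTGTTAAACTCCTAAAGCGCCACGGCCACAGC-3'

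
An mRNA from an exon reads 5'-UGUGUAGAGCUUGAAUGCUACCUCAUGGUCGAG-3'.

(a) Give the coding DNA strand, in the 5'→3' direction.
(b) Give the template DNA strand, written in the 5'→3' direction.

(a) The coding strand matches the mRNA with U→T.
(b) The template strand is the reverse complement of the coding strand.

(a) 5'-TGTGTAGAGCTTGAATGCTACCTCATGGTCGAG-3'
(b) 5'-CTCGACCATGAGGTAGCATTCAAGCTCTACACA-3'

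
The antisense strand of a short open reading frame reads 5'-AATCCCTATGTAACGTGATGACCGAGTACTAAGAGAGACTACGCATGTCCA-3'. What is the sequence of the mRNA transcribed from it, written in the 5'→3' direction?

5'-UGGACAUGCGUAGUCUCUCUUAGUACUCGGUCAUCACGUUACAUAGGGAUU-3'

RNA polymerase reads the template 3'→5' and synthesizes mRNA 5'→3' by base-pairing (A→U, T→A, G↔C). The complement of the template is TTAGGGATACATTGCACTACTGGCTCATGATTCTCTCTGATGCGTACAGGT; antiparallel, so 5'→3' the coding strand is TGGACATGCGTAGTCTCTCTTAGTACTCGGTCATCACGTTACATAGGGATT. Replace T with U for the mRNA.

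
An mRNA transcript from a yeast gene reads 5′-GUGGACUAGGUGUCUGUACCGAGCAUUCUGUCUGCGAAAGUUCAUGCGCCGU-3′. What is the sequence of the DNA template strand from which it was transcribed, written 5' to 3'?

5'-ACGGCGCATGAACTTTCGCAGACAGAATGCTCGGTACAGACACCTAGTCCAC-3'

Replace U with T to get the coding DNA strand: GTGGACTAGGTGTCTGTACCGAGCATTCTGTCTGCGAAAGTTCATGCGCCGT. The template strand is its reverse complement (complement CACCTGATCCACAGACATGGCTCGTAAGACAGACGCTTTCAAGTACGCGGCA, then reverse).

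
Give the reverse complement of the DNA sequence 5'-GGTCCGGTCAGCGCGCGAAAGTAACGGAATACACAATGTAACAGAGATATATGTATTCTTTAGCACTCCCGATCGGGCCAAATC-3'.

5'-GATTTGGCCCGATCGGGAGTGCTAAAGAATACATATATCTCTGTTACATTGTGTATTCCGTTACTTTCGCGCGCTGACCGGACC-3'

Reading the sequence 3'→5' and pairing each base (A↔T, G↔C) gives the reverse complement directly.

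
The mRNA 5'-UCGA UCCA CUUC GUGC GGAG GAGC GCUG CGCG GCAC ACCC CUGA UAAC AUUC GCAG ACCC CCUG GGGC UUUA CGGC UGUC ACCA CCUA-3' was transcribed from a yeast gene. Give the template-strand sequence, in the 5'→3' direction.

Replace U with T to get the coding DNA strand: TCGATCCACTTCGTGCGGAGGAGCGCTGCGCGGCACACCCCTGATAACATTCGCAGACCCCCTGGGGCTTTACGGCTGTCACCACCTA. The template strand is its reverse complement (complement AGCTAGGTGAAGCACGCCTCCTCGCGACGCGCCGTGTGGGGACTATTGTAAGCGTCTGGGGGACCCCGAAATGCCGACAGTGGTGGAT, then reverse).

5'-TAGGTGGTGACAGCCGTAAAGCCCCAGGGGGTCTGCGAATGTTATCAGGGGTGTGCCGCGCAGCGCTCCTCCGCACGAAGTGGATCGA-3'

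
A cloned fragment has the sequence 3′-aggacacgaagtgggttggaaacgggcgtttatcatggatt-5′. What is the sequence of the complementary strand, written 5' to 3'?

The strand is given 3'→5', so its complement runs 5'→3' in the same left-to-right order: pair each base A↔T, G↔C.

5′-TCCTGTGCTTCACCCAACCTTTGCCCGCAAATAGTACCTAA-3′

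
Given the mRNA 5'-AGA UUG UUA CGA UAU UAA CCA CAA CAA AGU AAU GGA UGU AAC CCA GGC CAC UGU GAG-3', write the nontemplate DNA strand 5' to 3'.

5'-AGATTGTTACGATATTAACCACAACAAAGTAATGGATGTAACCCAGGCCACTGTGAG-3'

The coding DNA strand has the same 5'→3' sequence as the mRNA with U replaced by T.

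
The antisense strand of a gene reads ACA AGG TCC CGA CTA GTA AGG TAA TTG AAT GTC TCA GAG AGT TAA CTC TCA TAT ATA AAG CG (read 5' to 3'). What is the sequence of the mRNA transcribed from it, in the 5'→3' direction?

RNA polymerase reads the template 3'→5' and synthesizes mRNA 5'→3' by base-pairing (A→U, T→A, G↔C). The complement of the template is TGTTCCAGGGCTGATCATTCCATTAACTTACAGAGTCTCTCAATTGAGAGTATATATTTCGC; antiparallel, so 5'→3' the coding strand is CGCTTTATATATGAGAGTTAACTCTCTGAGACATTCAATTACCTTACTAGTCGGGACCTTGT. Replace T with U for the mRNA.

5′-CGCUUUAUAUAUGAGAGUUAACUCUCUGAGACAUUCAAUUACCUUACUAGUCGGGACCUUGU-3′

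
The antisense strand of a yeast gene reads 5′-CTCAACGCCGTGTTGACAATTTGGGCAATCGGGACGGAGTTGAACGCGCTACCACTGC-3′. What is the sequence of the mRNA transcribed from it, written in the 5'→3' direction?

RNA polymerase reads the template 3'→5' and synthesizes mRNA 5'→3' by base-pairing (A→U, T→A, G↔C). The complement of the template is GAGTTGCGGCACAACTGTTAAACCCGTTAGCCCTGCCTCAACTTGCGCGATGGTGACG; antiparallel, so 5'→3' the coding strand is GCAGTGGTAGCGCGTTCAACTCCGTCCCGATTGCCCAAATTGTCAACACGGCGTTGAG. Replace T with U for the mRNA.

5′-GCAGUGGUAGCGCGUUCAACUCCGUCCCGAUUGCCCAAAUUGUCAACACGGCGUUGAG-3′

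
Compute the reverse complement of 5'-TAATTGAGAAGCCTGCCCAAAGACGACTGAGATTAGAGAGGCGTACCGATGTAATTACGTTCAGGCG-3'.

5'-CGCCTGAACGTAATTACATCGGTACGCCTCTCTAATCTCAGTCGTCTTTGGGCAGGCTTCTCAATTA-3'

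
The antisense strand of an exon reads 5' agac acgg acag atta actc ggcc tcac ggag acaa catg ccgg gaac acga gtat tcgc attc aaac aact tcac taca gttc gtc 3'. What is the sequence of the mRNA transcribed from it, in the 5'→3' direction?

RNA polymerase reads the template 3'→5' and synthesizes mRNA 5'→3' by base-pairing (A→U, T→A, G↔C). The complement of the template is TCTGTGCCTGTCTAATTGAGCCGGAGTGCCTCTGTTGTACGGCCCTTGTGCTCATAAGCGTAAGTTTGTTGAAGTGATGTCAAGCAG; antiparallel, so 5'→3' the coding strand is GACGAACTGTAGTGAAGTTGTTTGAATGCGAATACTCGTGTTCCCGGCATGTTGTCTCCGTGAGGCCGAGTTAATCTGTCCGTGTCT. Replace T with U for the mRNA.

5'-GACGAACUGUAGUGAAGUUGUUUGAAUGCGAAUACUCGUGUUCCCGGCAUGUUGUCUCCGUGAGGCCGAGUUAAUCUGUCCGUGUCU-3'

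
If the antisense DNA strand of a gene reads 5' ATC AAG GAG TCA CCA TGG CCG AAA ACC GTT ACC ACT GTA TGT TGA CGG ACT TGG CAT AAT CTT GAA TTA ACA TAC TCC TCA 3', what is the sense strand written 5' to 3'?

The coding strand is complementary and antiparallel to the template: take the complement (A↔T, G↔C) and reverse.

5'-TGAGGAGTATGTTAATTCAAGATTATGCCAAGTCCGTCAACATACAGTGGTAACGGTTTTCGGCCATGGTGACTCCTTGAT-3'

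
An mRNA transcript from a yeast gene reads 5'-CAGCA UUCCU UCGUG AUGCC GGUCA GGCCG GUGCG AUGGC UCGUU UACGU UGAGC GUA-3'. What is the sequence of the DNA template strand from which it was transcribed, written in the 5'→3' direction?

Replace U with T to get the coding DNA strand: CAGCATTCCTTCGTGATGCCGGTCAGGCCGGTGCGATGGCTCGTTTACGTTGAGCGTA. The template strand is its reverse complement (complement GTCGTAAGGAAGCACTACGGCCAGTCCGGCCACGCTACCGAGCAAATGCAACTCGCAT, then reverse).

5'-TACGCTCAACGTAAACGAGCCATCGCACCGGCCTGACCGGCATCACGAAGGAATGCTG-3'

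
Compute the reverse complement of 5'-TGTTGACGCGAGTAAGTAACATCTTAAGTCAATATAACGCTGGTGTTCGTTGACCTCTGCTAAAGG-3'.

5'-CCTTTAGCAGAGGTCAACGAACACCAGCGTTATATTGACTTAAGATGTTACTTACTCGCGTCAACA-3'

Reading the sequence 3'→5' and pairing each base (A↔T, G↔C) gives the reverse complement directly.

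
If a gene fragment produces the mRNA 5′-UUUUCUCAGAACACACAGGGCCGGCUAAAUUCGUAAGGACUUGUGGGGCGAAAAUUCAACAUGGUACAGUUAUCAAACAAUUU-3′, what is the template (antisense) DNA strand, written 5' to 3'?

Replace U with T to get the coding DNA strand: TTTTCTCAGAACACACAGGGCCGGCTAAATTCGTAAGGACTTGTGGGGCGAAAATTCAACATGGTACAGTTATCAAACAATTT. The template strand is its reverse complement (complement AAAAGAGTCTTGTGTGTCCCGGCCGATTTAAGCATTCCTGAACACCCCGCTTTTAAGTTGTACCATGTCAATAGTTTGTTAAA, then reverse).

5'-AAATTGTTTGATAACTGTACCATGTTGAATTTTCGCCCCACAAGTCCTTACGAATTTAGCCGGCCCTGTGTGTTCTGAGAAAA-3'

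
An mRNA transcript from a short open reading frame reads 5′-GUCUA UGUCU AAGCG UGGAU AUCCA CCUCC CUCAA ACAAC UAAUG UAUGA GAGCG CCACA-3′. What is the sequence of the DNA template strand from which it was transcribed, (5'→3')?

Replace U with T to get the coding DNA strand: GTCTATGTCTAAGCGTGGATATCCACCTCCCTCAAACAACTAATGTATGAGAGCGCCACA. The template strand is its reverse complement (complement CAGATACAGATTCGCACCTATAGGTGGAGGGAGTTTGTTGATTACATACTCTCGCGGTGT, then reverse).

5'-TGTGGCGCTCTCATACATTAGTTGTTTGAGGGAGGTGGATATCCACGCTTAGACATAGAC-3'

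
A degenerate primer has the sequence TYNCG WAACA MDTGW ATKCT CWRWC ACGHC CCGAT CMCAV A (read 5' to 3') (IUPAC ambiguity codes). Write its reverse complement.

5′-TBTGKGATCGGGDCGTGWYWGAGMATWCAHKTGTTWCGNRA-3′

Standard pairs A↔T, G↔C; ambiguity codes pair R↔Y, M↔K, W↔W, D↔H, V↔B, N↔N. Complement (ARNGCWTTGTKHACWTAMGAGWYWGTGCDGGGCTAGKGTBT), then reverse for 5'→3'.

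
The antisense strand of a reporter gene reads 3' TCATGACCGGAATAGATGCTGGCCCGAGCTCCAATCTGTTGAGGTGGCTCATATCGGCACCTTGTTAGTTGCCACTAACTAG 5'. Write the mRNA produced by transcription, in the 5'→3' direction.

Reading the template 3'→5' as shown, RNA polymerase pairs each base (A→U, T→A, G↔C) to build mRNA 5'→3' directly.

5'-AGUACUGGCCUUAUCUACGACCGGGCUCGAGGUUAGACAACUCCACCGAGUAUAGCCGUGGAACAAUCAACGGUGAUUGAUC-3'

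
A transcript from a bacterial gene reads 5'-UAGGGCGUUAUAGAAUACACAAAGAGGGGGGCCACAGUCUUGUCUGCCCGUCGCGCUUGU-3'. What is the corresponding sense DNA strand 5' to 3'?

The coding DNA strand has the same 5'→3' sequence as the mRNA with U replaced by T.

5'-TAGGGCGTTATAGAATACACAAAGAGGGGGGCCACAGTCTTGTCTGCCCGTCGCGCTTGT-3'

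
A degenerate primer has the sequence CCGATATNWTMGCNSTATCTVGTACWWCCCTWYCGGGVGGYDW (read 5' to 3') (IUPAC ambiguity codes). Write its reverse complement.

Standard pairs A↔T, G↔C; ambiguity codes pair Y↔R, M↔K, W↔W, S↔S, D↔H, V↔B, N↔N. Complement (GGCTATANWAKCGNSATAGABCATGWWGGGAWRGCCCBCCRHW), then reverse for 5'→3'.

5'-WHRCCBCCCGRWAGGGWWGTACBAGATASNGCKAWNATATCGG-3'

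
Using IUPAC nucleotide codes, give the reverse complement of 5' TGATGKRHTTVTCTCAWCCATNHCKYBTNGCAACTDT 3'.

Standard pairs A↔T, G↔C; ambiguity codes pair R↔Y, K↔M, W↔W, B↔V, D↔H, N↔N. Complement (ACTACMYDAABAGAGTWGGTANDGMRVANCGTTGAHA), then reverse for 5'→3'.

5'-AHAGTTGCNAVRMGDNATGGWTGAGABAADYMCATCA-3'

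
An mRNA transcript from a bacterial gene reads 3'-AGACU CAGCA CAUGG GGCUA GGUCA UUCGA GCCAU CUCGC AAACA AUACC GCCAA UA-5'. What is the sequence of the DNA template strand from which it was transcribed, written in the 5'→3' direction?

5'-TCTGAGTCGTGTACCCCGATCCAGTAAGCTCGGTAGAGCGTTTGTTATGGCGGTTAT-3'

Written 5'→3' the mRNA is AUAACCGCCAUAACAAACGCUCUACCGAGCUUACUGGAUCGGGGUACACGACUCAGA, so the coding DNA strand is ATAACCGCCATAACAAACGCTCTACCGAGCTTACTGGATCGGGGTACACGACTCAGA. The template is its reverse complement.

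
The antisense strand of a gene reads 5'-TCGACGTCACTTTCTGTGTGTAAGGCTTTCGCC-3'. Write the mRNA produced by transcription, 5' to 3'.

5'-GGCGAAAGCCUUACACACAGAAAGUGACGUCGA-3'

The mRNA has the sequence of the coding strand (reverse complement of the template) with T→U. Reverse complement of TCGACGTCACTTTCTGTGTGTAAGGCTTTCGCC is GGCGAAAGCCTTACACACAGAAAGTGACGTCGA; then T→U.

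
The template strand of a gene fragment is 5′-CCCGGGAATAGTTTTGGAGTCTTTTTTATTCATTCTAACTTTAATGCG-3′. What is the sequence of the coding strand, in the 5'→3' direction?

5'-CGCATTAAAGTTAGAATGAATAAAAAAGACTCCAAAACTATTCCCGGG-3'

The coding strand is complementary and antiparallel to the template: take the complement (A↔T, G↔C) and reverse.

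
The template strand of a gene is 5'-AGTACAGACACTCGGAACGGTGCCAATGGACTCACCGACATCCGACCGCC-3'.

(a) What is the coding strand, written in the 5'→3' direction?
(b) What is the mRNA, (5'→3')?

(a) 5'-GGCGGTCGGATGTCGGTGAGTCCATTGGCACCGTTCCGAGTGTCTGTACT-3'
(b) 5'-GGCGGUCGGAUGUCGGUGAGUCCAUUGGCACCGUUCCGAGUGUCUGUACU-3'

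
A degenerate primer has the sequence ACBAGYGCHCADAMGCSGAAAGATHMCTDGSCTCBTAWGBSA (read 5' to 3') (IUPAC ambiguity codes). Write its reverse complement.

Standard pairs A↔T, G↔C; ambiguity codes pair Y↔R, M↔K, W↔W, S↔S, B↔V, D↔H. Complement (TGVTCRCGDGTHTKCGSCTTTCTADKGAHCSGAGVATWCVST), then reverse for 5'→3'.

5'-TSVCWTAVGAGSCHAGKDATCTTTCSGCKTHTGDGCRCTVGT-3'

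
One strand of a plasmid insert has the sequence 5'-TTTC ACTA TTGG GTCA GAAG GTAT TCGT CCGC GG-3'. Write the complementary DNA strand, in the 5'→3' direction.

Pairing A↔T and G↔C gives AAAGTGATAACCCAGTCTTCCATAAGCAGGCGCC, running 3'→5'. Reverse for the 5'→3' convention.

5'-CCGCGGACGAATACCTTCTGACCCAATAGTGAAA-3'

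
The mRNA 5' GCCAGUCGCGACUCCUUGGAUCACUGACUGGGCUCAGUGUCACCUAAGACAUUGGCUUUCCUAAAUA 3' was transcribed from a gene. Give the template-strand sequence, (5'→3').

5'-TATTTAGGAAAGCCAATGTCTTAGGTGACACTGAGCCCAGTCAGTGATCCAAGGAGTCGCGACTGGC-3'

Replace U with T to get the coding DNA strand: GCCAGTCGCGACTCCTTGGATCACTGACTGGGCTCAGTGTCACCTAAGACATTGGCTTTCCTAAATA. The template strand is its reverse complement (complement CGGTCAGCGCTGAGGAACCTAGTGACTGACCCGAGTCACAGTGGATTCTGTAACCGAAAGGATTTAT, then reverse).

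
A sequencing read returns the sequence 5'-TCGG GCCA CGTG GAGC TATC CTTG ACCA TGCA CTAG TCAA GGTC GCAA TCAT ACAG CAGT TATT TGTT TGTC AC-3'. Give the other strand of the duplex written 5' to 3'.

The complement of TCGGGCCACGTGGAGCTATCCTTGACCATGCACTAGTCAAGGTCGCAATCATACAGCAGTTATTTGTTTGTCAC is AGCCCGGTGCACCTCGATAGGAACTGGTACGTGATCAGTTCCAGCGTTAGTATGTCGTCAATAAACAAACAGTG (A↔T, G↔C). DNA strands are antiparallel, so the complementary strand runs 3'→5'; reversing gives the 5'→3' form.

5'-GTGACAAACAAATAACTGCTGTATGATTGCGACCTTGACTAGTGCATGGTCAAGGATAGCTCCACGTGGCCCGA-3'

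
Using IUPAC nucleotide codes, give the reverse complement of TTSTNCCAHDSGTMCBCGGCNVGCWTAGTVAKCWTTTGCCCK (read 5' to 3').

Standard pairs A↔T, G↔C; ambiguity codes pair M↔K, W↔W, S↔S, B↔V, D↔H, N↔N. Complement (AASANGGTDHSCAKGVGCCGNBCGWATCABTMGWAAACGGGM), then reverse for 5'→3'.

5'-MGGGCAAAWGMTBACTAWGCBNGCCGVGKACSHDTGGNASAA-3'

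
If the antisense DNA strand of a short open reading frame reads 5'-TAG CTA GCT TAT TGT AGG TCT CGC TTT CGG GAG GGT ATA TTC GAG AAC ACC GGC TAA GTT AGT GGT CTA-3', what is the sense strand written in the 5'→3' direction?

5'-TAGACCACTAACTTAGCCGGTGTTCTCGAATATACCCTCCCGAAAGCGAGACCTACAATAAGCTAGCTA-3'

The coding strand is complementary and antiparallel to the template: take the complement (A↔T, G↔C) and reverse.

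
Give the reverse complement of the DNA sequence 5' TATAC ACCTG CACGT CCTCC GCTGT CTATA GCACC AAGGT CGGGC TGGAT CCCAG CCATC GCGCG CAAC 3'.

Reading the sequence 3'→5' and pairing each base (A↔T, G↔C) gives the reverse complement directly.

5'-GTTGCGCGCGATGGCTGGGATCCAGCCCGACCTTGGTGCTATAGACAGCGGAGGACGTGCAGGTGTATA-3'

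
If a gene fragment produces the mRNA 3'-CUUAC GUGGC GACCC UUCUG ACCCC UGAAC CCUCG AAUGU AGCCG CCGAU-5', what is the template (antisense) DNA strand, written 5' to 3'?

Written 5'→3' the mRNA is UAGCCGCCGAUGUAAGCUCCCAAGUCCCCAGUCUUCCCAGCGGUGCAUUC, so the coding DNA strand is TAGCCGCCGATGTAAGCTCCCAAGTCCCCAGTCTTCCCAGCGGTGCATTC. The template is its reverse complement.

5'-GAATGCACCGCTGGGAAGACTGGGGACTTGGGAGCTTACATCGGCGGCTA-3'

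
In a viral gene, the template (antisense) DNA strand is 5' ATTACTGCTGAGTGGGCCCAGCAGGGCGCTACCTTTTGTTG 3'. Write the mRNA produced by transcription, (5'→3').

The mRNA has the sequence of the coding strand (reverse complement of the template) with T→U. Reverse complement of ATTACTGCTGAGTGGGCCCAGCAGGGCGCTACCTTTTGTTG is CAACAAAAGGTAGCGCCCTGCTGGGCCCACTCAGCAGTAAT; then T→U.

5'-CAACAAAAGGUAGCGCCCUGCUGGGCCCACUCAGCAGUAAU-3'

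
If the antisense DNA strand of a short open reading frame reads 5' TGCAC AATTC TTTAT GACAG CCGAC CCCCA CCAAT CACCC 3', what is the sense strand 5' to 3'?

The coding strand is complementary and antiparallel to the template: take the complement (A↔T, G↔C) and reverse.

5'-GGGTGATTGGTGGGGGTCGGCTGTCATAAAGAATTGTGCA-3'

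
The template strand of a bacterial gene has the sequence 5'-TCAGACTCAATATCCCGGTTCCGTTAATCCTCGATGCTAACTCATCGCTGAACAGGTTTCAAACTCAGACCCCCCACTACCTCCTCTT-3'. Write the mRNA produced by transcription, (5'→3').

RNA polymerase reads the template 3'→5' and synthesizes mRNA 5'→3' by base-pairing (A→U, T→A, G↔C). The complement of the template is AGTCTGAGTTATAGGGCCAAGGCAATTAGGAGCTACGATTGAGTAGCGACTTGTCCAAAGTTTGAGTCTGGGGGGTGATGGAGGAGAA; antiparallel, so 5'→3' the coding strand is AAGAGGAGGTAGTGGGGGGTCTGAGTTTGAAACCTGTTCAGCGATGAGTTAGCATCGAGGATTAACGGAACCGGGATATTGAGTCTGA. Replace T with U for the mRNA.

5'-AAGAGGAGGUAGUGGGGGGUCUGAGUUUGAAACCUGUUCAGCGAUGAGUUAGCAUCGAGGAUUAACGGAACCGGGAUAUUGAGUCUGA-3'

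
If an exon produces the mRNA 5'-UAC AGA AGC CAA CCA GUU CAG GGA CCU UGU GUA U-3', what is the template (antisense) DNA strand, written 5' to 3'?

5'-ATACACAAGGTCCCTGAACTGGTTGGCTTCTGTA-3'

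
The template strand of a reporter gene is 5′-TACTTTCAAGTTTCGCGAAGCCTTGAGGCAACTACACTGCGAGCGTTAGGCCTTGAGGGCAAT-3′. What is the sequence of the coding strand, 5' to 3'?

The coding strand is complementary and antiparallel to the template: take the complement (A↔T, G↔C) and reverse.

5'-ATTGCCCTCAAGGCCTAACGCTCGCAGTGTAGTTGCCTCAAGGCTTCGCGAAACTTGAAAGTA-3'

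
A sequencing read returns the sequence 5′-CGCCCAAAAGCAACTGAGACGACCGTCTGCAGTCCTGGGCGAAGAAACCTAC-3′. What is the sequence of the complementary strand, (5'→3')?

5'-GTAGGTTTCTTCGCCCAGGACTGCAGACGGTCGTCTCAGTTGCTTTTGGGCG-3'

The complement of CGCCCAAAAGCAACTGAGACGACCGTCTGCAGTCCTGGGCGAAGAAACCTAC is GCGGGTTTTCGTTGACTCTGCTGGCAGACGTCAGGACCCGCTTCTTTGGATG (A↔T, G↔C). DNA strands are antiparallel, so the complementary strand runs 3'→5'; reversing gives the 5'→3' form.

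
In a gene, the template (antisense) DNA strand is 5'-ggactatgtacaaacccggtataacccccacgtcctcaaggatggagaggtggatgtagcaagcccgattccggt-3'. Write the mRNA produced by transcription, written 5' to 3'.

The mRNA has the sequence of the coding strand (reverse complement of the template) with T→U. Reverse complement of GGACTATGTACAAACCCGGTATAACCCCCACGTCCTCAAGGATGGAGAGGTGGATGTAGCAAGCCCGATTCCGGT is ACCGGAATCGGGCTTGCTACATCCACCTCTCCATCCTTGAGGACGTGGGGGTTATACCGGGTTTGTACATAGTCC; then T→U.

5′-ACCGGAAUCGGGCUUGCUACAUCCACCUCUCCAUCCUUGAGGACGUGGGGGUUAUACCGGGUUUGUACAUAGUCC-3′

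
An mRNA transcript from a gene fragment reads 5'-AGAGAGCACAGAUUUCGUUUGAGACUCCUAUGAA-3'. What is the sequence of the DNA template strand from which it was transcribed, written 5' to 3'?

5'-TTCATAGGAGTCTCAAACGAAATCTGTGCTCTCT-3'

Replace U with T to get the coding DNA strand: AGAGAGCACAGATTTCGTTTGAGACTCCTATGAA. The template strand is its reverse complement (complement TCTCTCGTGTCTAAAGCAAACTCTGAGGATACTT, then reverse).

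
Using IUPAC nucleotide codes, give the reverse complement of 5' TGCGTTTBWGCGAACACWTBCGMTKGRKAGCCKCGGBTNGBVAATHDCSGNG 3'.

5'-CNCSGHDATTBVCNAVCCGMGGCTMYCMAKCGVAWGTGTTCGCWVAAACGCA-3'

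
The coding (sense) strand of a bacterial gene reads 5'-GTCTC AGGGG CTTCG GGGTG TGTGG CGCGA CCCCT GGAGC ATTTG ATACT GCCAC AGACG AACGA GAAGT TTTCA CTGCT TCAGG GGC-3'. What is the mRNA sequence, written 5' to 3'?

5'-GUCUCAGGGGCUUCGGGGUGUGUGGCGCGACCCCUGGAGCAUUUGAUACUGCCACAGACGAACGAGAAGUUUUCACUGCUUCAGGGGC-3'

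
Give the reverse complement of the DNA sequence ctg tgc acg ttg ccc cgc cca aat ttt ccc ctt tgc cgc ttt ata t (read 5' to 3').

5'-ATATAAAGCGGCAAAGGGGAAAATTTGGGCGGGGCAACGTGCACAG-3'

Complement each base (A↔T, G↔C): GACACGTGCAACGGGGCGGGTTTAAAAGGGGAAACGGCGAAATATA. Then reverse.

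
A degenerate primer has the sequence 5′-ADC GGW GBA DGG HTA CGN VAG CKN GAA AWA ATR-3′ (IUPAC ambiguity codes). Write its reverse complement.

5'-YATTWTTTCNMGCTBNCGTADCCHTVCWCCGHT-3'

Standard pairs A↔T, G↔C; ambiguity codes pair R↔Y, K↔M, W↔W, B↔V, D↔H, N↔N. Complement (THGCCWCVTHCCDATGCNBTCGMNCTTTWTTAY), then reverse for 5'→3'.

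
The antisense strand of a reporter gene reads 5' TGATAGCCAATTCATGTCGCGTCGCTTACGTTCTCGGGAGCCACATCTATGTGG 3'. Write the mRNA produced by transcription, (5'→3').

The mRNA has the sequence of the coding strand (reverse complement of the template) with T→U. Reverse complement of TGATAGCCAATTCATGTCGCGTCGCTTACGTTCTCGGGAGCCACATCTATGTGG is CCACATAGATGTGGCTCCCGAGAACGTAAGCGACGCGACATGAATTGGCTATCA; then T→U.

5'-CCACAUAGAUGUGGCUCCCGAGAACGUAAGCGACGCGACAUGAAUUGGCUAUCA-3'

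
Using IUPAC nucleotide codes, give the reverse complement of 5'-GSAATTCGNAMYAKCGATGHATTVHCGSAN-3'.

5'-NTSCGDBAATDCATCGMTRKTNCGAATTSC-3'

Standard pairs A↔T, G↔C; ambiguity codes pair Y↔R, M↔K, S↔S, H↔D, V↔B, N↔N. Complement (CSTTAAGCNTKRTMGCTACDTAABDGCSTN), then reverse for 5'→3'.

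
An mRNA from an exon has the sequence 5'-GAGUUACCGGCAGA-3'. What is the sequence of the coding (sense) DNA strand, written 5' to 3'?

The coding DNA strand has the same 5'→3' sequence as the mRNA with U replaced by T.

5′-GAGTTACCGGCAGA-3′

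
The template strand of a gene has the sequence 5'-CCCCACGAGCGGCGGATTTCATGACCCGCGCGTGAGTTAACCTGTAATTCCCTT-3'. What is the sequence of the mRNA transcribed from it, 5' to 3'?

5'-AAGGGAAUUACAGGUUAACUCACGCGCGGGUCAUGAAAUCCGCCGCUCGUGGGG-3'

RNA polymerase reads the template 3'→5' and synthesizes mRNA 5'→3' by base-pairing (A→U, T→A, G↔C). The complement of the template is GGGGTGCTCGCCGCCTAAAGTACTGGGCGCGCACTCAATTGGACATTAAGGGAA; antiparallel, so 5'→3' the coding strand is AAGGGAATTACAGGTTAACTCACGCGCGGGTCATGAAATCCGCCGCTCGTGGGG. Replace T with U for the mRNA.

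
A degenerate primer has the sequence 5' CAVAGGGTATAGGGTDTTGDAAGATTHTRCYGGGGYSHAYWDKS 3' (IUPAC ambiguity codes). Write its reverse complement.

Standard pairs A↔T, G↔C; ambiguity codes pair R↔Y, K↔M, W↔W, S↔S, D↔H, V↔B. Complement (GTBTCCCATATCCCAHAACHTTCTAADAYGRCCCCRSDTRWHMS), then reverse for 5'→3'.

5'-SMHWRTDSRCCCCRGYADAATCTTHCAAHACCCTATACCCTBTG-3'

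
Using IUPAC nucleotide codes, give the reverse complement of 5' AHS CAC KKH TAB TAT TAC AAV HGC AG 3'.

Standard pairs A↔T, G↔C; ambiguity codes pair K↔M, S↔S, B↔V, H↔D. Complement (TDSGTGMMDATVATAATGTTBDCGTC), then reverse for 5'→3'.

5'-CTGCDBTTGTAATAVTADMMGTGSDT-3'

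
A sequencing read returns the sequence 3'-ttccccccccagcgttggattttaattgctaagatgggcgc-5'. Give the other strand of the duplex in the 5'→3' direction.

The strand is given 3'→5', so its complement runs 5'→3' in the same left-to-right order: pair each base A↔T, G↔C.

5'-AAGGGGGGGGTCGCAACCTAAAATTAACGATTCTACCCGCG-3'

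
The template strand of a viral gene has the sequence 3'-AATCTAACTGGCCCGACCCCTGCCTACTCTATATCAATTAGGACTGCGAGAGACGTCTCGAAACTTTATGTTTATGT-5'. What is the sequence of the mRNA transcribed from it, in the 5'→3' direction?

5'-UUAGAUUGACCGGGCUGGGGACGGAUGAGAUAUAGUUAAUCCUGACGCUCUCUGCAGAGCUUUGAAAUACAAAUACA-3'

Reading the template 3'→5' as shown, RNA polymerase pairs each base (A→U, T→A, G↔C) to build mRNA 5'→3' directly.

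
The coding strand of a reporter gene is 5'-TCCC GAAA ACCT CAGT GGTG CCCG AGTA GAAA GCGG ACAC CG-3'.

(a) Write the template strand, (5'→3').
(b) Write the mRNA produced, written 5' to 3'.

(a) 5′-CGGTGTCCGCTTTCTACTCGGGCACCACTGAGGTTTTCGGGA-3′
(b) 5'-UCCCGAAAACCUCAGUGGUGCCCGAGUAGAAAGCGGACACCG-3'

(a) The template strand is the reverse complement of the coding strand: complement AGGGCTTTTGGAGTCACCACGGGCTCATCTTTCGCCTGTGGC, then reverse.
(b) mRNA matches the coding strand with T→U.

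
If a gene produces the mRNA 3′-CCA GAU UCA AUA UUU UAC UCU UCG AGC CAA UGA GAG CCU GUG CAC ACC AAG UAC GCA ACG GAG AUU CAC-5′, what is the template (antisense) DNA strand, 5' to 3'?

Written 5'→3' the mRNA is CACUUAGAGGCAACGCAUGAACCACACGUGUCCGAGAGUAACCGAGCUUCUCAUUUUAUAACUUAGACC, so the coding DNA strand is CACTTAGAGGCAACGCATGAACCACACGTGTCCGAGAGTAACCGAGCTTCTCATTTTATAACTTAGACC. The template is its reverse complement.

5′-GGTCTAAGTTATAAAATGAGAAGCTCGGTTACTCTCGGACACGTGTGGTTCATGCGTTGCCTCTAAGTG-3′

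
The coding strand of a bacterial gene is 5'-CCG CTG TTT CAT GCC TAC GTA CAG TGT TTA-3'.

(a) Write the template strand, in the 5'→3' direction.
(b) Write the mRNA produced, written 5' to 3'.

(a) 5'-TAAACACTGTACGTAGGCATGAAACAGCGG-3'
(b) 5'-CCGCUGUUUCAUGCCUACGUACAGUGUUUA-3'

(a) The template strand is the reverse complement of the coding strand: complement GGCGACAAAGTACGGATGCATGTCACAAAT, then reverse.
(b) mRNA matches the coding strand with T→U.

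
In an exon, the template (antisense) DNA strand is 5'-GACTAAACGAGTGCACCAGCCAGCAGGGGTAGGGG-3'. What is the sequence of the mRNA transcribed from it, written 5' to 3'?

The mRNA has the sequence of the coding strand (reverse complement of the template) with T→U. Reverse complement of GACTAAACGAGTGCACCAGCCAGCAGGGGTAGGGG is CCCCTACCCCTGCTGGCTGGTGCACTCGTTTAGTC; then T→U.

5'-CCCCUACCCCUGCUGGCUGGUGCACUCGUUUAGUC-3'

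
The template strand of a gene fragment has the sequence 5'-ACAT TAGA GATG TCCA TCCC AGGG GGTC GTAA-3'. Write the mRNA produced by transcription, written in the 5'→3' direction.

5'-UUACGACCCCCUGGGAUGGACAUCUCUAAUGU-3'

RNA polymerase reads the template 3'→5' and synthesizes mRNA 5'→3' by base-pairing (A→U, T→A, G↔C). The complement of the template is TGTAATCTCTACAGGTAGGGTCCCCCAGCATT; antiparallel, so 5'→3' the coding strand is TTACGACCCCCTGGGATGGACATCTCTAATGT. Replace T with U for the mRNA.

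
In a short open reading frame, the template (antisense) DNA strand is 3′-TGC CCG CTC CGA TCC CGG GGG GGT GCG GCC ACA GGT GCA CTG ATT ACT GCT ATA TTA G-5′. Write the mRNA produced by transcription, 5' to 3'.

Reading the template 3'→5' as shown, RNA polymerase pairs each base (A→U, T→A, G↔C) to build mRNA 5'→3' directly.

5'-ACGGGCGAGGCUAGGGCCCCCCCACGCCGGUGUCCACGUGACUAAUGACGAUAUAAUC-3'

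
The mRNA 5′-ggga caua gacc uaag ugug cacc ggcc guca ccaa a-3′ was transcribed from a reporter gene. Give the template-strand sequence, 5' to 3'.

Replace U with T to get the coding DNA strand: GGGACATAGACCTAAGTGTGCACCGGCCGTCACCAAA. The template strand is its reverse complement (complement CCCTGTATCTGGATTCACACGTGGCCGGCAGTGGTTT, then reverse).

5'-TTTGGTGACGGCCGGTGCACACTTAGGTCTATGTCCC-3'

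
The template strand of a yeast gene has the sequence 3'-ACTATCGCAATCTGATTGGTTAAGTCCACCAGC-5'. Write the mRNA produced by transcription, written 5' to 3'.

Reading the template 3'→5' as shown, RNA polymerase pairs each base (A→U, T→A, G↔C) to build mRNA 5'→3' directly.

5′-UGAUAGCGUUAGACUAACCAAUUCAGGUGGUCG-3′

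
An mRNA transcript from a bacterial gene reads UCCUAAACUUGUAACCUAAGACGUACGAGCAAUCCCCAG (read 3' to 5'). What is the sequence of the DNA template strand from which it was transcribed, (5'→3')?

5'-AGGATTTGAACATTGGATTCTGCATGCTCGTTAGGGGTC-3'

Written 5'→3' the mRNA is GACCCCUAACGAGCAUGCAGAAUCCAAUGUUCAAAUCCU, so the coding DNA strand is GACCCCTAACGAGCATGCAGAATCCAATGTTCAAATCCT. The template is its reverse complement.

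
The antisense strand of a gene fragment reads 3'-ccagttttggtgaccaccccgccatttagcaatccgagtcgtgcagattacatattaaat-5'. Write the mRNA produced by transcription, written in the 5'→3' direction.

5'-GGUCAAAACCACUGGUGGGGCGGUAAAUCGUUAGGCUCAGCACGUCUAAUGUAUAAUUUA-3'

Reading the template 3'→5' as shown, RNA polymerase pairs each base (A→U, T→A, G↔C) to build mRNA 5'→3' directly.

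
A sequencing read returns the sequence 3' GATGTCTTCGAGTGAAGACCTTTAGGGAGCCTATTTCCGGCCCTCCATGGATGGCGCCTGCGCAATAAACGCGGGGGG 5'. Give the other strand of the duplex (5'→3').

The strand is given 3'→5', so its complement runs 5'→3' in the same left-to-right order: pair each base A↔T, G↔C.

5'-CTACAGAAGCTCACTTCTGGAAATCCCTCGGATAAAGGCCGGGAGGTACCTACCGCGGACGCGTTATTTGCGCCCCCC-3'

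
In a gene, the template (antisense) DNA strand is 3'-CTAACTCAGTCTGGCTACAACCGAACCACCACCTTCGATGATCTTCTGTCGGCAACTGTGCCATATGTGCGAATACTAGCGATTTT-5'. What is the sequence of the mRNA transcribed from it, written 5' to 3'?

5'-GAUUGAGUCAGACCGAUGUUGGCUUGGUGGUGGAAGCUACUAGAAGACAGCCGUUGACACGGUAUACACGCUUAUGAUCGCUAAAA-3'

Reading the template 3'→5' as shown, RNA polymerase pairs each base (A→U, T→A, G↔C) to build mRNA 5'→3' directly.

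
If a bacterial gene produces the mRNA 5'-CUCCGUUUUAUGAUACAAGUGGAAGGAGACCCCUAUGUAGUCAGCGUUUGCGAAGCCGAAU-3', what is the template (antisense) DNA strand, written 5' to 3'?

Replace U with T to get the coding DNA strand: CTCCGTTTTATGATACAAGTGGAAGGAGACCCCTATGTAGTCAGCGTTTGCGAAGCCGAAT. The template strand is its reverse complement (complement GAGGCAAAATACTATGTTCACCTTCCTCTGGGGATACATCAGTCGCAAACGCTTCGGCTTA, then reverse).

5'-ATTCGGCTTCGCAAACGCTGACTACATAGGGGTCTCCTTCCACTTGTATCATAAAACGGAG-3'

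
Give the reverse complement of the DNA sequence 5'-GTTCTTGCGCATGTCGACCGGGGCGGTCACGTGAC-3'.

5'-GTCACGTGACCGCCCCGGTCGACATGCGCAAGAAC-3'

Complement each base (A↔T, G↔C): CAAGAACGCGTACAGCTGGCCCCGCCAGTGCACTG. Then reverse.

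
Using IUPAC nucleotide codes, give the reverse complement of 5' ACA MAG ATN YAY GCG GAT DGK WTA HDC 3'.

5′-GHDTAWMCHATCCGCRTRNATCTKTGT-3′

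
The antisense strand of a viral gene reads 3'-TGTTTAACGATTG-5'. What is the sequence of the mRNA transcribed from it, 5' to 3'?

5′-ACAAAUUGCUAAC-3′

Reading the template 3'→5' as shown, RNA polymerase pairs each base (A→U, T→A, G↔C) to build mRNA 5'→3' directly.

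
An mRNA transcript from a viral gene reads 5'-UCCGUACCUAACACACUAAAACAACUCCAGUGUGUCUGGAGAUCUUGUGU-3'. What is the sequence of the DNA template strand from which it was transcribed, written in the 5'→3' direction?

5′-ACACAAGATCTCCAGACACACTGGAGTTGTTTTAGTGTGTTAGGTACGGA-3′

Replace U with T to get the coding DNA strand: TCCGTACCTAACACACTAAAACAACTCCAGTGTGTCTGGAGATCTTGTGT. The template strand is its reverse complement (complement AGGCATGGATTGTGTGATTTTGTTGAGGTCACACAGACCTCTAGAACACA, then reverse).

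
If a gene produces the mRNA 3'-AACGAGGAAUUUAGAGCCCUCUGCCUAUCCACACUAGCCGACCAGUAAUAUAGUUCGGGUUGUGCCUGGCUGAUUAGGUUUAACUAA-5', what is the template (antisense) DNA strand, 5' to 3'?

Written 5'→3' the mRNA is AAUCAAUUUGGAUUAGUCGGUCCGUGUUGGGCUUGAUAUAAUGACCAGCCGAUCACACCUAUCCGUCUCCCGAGAUUUAAGGAGCAA, so the coding DNA strand is AATCAATTTGGATTAGTCGGTCCGTGTTGGGCTTGATATAATGACCAGCCGATCACACCTATCCGTCTCCCGAGATTTAAGGAGCAA. The template is its reverse complement.

5'-TTGCTCCTTAAATCTCGGGAGACGGATAGGTGTGATCGGCTGGTCATTATATCAAGCCCAACACGGACCGACTAATCCAAATTGATT-3'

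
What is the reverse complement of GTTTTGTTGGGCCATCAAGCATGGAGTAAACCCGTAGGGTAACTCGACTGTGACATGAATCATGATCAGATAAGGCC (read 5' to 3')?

5'-GGCCTTATCTGATCATGATTCATGTCACAGTCGAGTTACCCTACGGGTTTACTCCATGCTTGATGGCCCAACAAAAC-3'

Reading the sequence 3'→5' and pairing each base (A↔T, G↔C) gives the reverse complement directly.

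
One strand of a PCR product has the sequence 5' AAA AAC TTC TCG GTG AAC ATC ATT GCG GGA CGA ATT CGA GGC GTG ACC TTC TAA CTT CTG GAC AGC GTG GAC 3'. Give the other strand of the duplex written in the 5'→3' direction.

Pairing A↔T and G↔C gives TTTTTGAAGAGCCACTTGTAGTAACGCCCTGCTTAAGCTCCGCACTGGAAGATTGAAGACCTGTCGCACCTG, running 3'→5'. Reverse for the 5'→3' convention.

5′-GTCCACGCTGTCCAGAAGTTAGAAGGTCACGCCTCGAATTCGTCCCGCAATGATGTTCACCGAGAAGTTTTT-3′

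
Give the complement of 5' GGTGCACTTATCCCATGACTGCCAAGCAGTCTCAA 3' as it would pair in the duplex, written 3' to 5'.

Base-pairing A↔T, G↔C gives the complement. The complementary strand is antiparallel, so paired with a 5'→3' strand it runs 3'→5'.

3'-CCACGTGAATAGGGTACTGACGGTTCGTCAGAGTT-5'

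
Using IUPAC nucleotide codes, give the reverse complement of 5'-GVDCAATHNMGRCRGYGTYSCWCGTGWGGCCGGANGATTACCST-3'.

Standard pairs A↔T, G↔C; ambiguity codes pair R↔Y, M↔K, W↔W, S↔S, D↔H, V↔B, N↔N. Complement (CBHGTTADNKCYGYCRCARSGWGCACWCCGGCCTNCTAATGGSA), then reverse for 5'→3'.

5'-ASGGTAATCNTCCGGCCWCACGWGSRACRCYGYCKNDATTGHBC-3'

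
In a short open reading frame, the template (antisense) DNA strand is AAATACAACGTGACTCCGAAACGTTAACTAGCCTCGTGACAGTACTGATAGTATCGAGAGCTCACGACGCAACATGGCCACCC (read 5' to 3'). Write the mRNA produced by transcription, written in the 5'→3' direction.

5'-GGGUGGCCAUGUUGCGUCGUGAGCUCUCGAUACUAUCAGUACUGUCACGAGGCUAGUUAACGUUUCGGAGUCACGUUGUAUUU-3'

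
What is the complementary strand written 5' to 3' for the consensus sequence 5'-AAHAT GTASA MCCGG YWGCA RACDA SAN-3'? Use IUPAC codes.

5′-NTSTHGTYTGCWRCCGGKTSTACATDTT-3′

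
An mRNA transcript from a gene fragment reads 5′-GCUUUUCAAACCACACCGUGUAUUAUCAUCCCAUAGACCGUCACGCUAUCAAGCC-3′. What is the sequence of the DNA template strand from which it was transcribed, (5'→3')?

5'-GGCTTGATAGCGTGACGGTCTATGGGATGATAATACACGGTGTGGTTTGAAAAGC-3'

Replace U with T to get the coding DNA strand: GCTTTTCAAACCACACCGTGTATTATCATCCCATAGACCGTCACGCTATCAAGCC. The template strand is its reverse complement (complement CGAAAAGTTTGGTGTGGCACATAATAGTAGGGTATCTGGCAGTGCGATAGTTCGG, then reverse).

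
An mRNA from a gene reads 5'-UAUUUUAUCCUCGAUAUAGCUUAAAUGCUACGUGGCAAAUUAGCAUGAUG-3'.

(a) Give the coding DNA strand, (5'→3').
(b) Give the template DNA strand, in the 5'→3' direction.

(a) 5'-TATTTTATCCTCGATATAGCTTAAATGCTACGTGGCAAATTAGCATGATG-3'
(b) 5′-CATCATGCTAATTTGCCACGTAGCATTTAAGCTATATCGAGGATAAAATA-3′

(a) The coding strand matches the mRNA with U→T.
(b) The template strand is the reverse complement of the coding strand.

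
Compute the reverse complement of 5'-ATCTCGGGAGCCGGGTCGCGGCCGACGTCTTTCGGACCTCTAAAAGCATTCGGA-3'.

Complement each base (A↔T, G↔C): TAGAGCCCTCGGCCCAGCGCCGGCTGCAGAAAGCCTGGAGATTTTCGTAAGCCT. Then reverse.

5'-TCCGAATGCTTTTAGAGGTCCGAAAGACGTCGGCCGCGACCCGGCTCCCGAGAT-3'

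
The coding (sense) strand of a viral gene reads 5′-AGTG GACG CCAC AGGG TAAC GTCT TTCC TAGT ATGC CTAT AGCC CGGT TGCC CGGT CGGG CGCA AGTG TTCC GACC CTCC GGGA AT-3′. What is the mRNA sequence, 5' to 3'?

The mRNA is synthesized from the template strand, so it matches the coding strand with T replaced by U.

5'-AGUGGACGCCACAGGGUAACGUCUUUCCUAGUAUGCCUAUAGCCCGGUUGCCCGGUCGGGCGCAAGUGUUCCGACCCUCCGGGAAU-3'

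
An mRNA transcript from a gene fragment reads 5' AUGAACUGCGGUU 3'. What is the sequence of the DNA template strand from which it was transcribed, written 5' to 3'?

Replace U with T to get the coding DNA strand: ATGAACTGCGGTT. The template strand is its reverse complement (complement TACTTGACGCCAA, then reverse).

5'-AACCGCAGTTCAT-3'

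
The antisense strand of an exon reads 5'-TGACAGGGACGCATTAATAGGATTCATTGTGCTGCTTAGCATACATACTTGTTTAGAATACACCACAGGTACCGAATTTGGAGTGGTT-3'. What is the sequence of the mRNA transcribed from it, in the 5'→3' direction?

5'-AACCACUCCAAAUUCGGUACCUGUGGUGUAUUCUAAACAAGUAUGUAUGCUAAGCAGCACAAUGAAUCCUAUUAAUGCGUCCCUGUCA-3'

The mRNA has the sequence of the coding strand (reverse complement of the template) with T→U. Reverse complement of TGACAGGGACGCATTAATAGGATTCATTGTGCTGCTTAGCATACATACTTGTTTAGAATACACCACAGGTACCGAATTTGGAGTGGTT is AACCACTCCAAATTCGGTACCTGTGGTGTATTCTAAACAAGTATGTATGCTAAGCAGCACAATGAATCCTATTAATGCGTCCCTGTCA; then T→U.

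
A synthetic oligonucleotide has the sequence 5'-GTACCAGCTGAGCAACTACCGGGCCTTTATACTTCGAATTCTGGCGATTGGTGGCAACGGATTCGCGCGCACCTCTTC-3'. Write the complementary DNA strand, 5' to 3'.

Pairing A↔T and G↔C gives CATGGTCGACTCGTTGATGGCCCGGAAATATGAAGCTTAAGACCGCTAACCACCGTTGCCTAAGCGCGCGTGGAGAAG, running 3'→5'. Reverse for the 5'→3' convention.

5'-GAAGAGGTGCGCGCGAATCCGTTGCCACCAATCGCCAGAATTCGAAGTATAAAGGCCCGGTAGTTGCTCAGCTGGTAC-3'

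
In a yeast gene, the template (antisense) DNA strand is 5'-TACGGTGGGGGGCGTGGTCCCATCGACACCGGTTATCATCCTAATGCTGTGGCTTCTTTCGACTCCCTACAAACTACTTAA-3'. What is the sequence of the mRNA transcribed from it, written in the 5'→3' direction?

The mRNA has the sequence of the coding strand (reverse complement of the template) with T→U. Reverse complement of TACGGTGGGGGGCGTGGTCCCATCGACACCGGTTATCATCCTAATGCTGTGGCTTCTTTCGACTCCCTACAAACTACTTAA is TTAAGTAGTTTGTAGGGAGTCGAAAGAAGCCACAGCATTAGGATGATAACCGGTGTCGATGGGACCACGCCCCCCACCGTA; then T→U.

5′-UUAAGUAGUUUGUAGGGAGUCGAAAGAAGCCACAGCAUUAGGAUGAUAACCGGUGUCGAUGGGACCACGCCCCCCACCGUA-3′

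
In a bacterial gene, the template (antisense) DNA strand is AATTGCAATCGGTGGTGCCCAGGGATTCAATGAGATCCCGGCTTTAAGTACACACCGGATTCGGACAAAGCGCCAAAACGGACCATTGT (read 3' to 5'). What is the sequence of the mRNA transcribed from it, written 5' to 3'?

Reading the template 3'→5' as shown, RNA polymerase pairs each base (A→U, T→A, G↔C) to build mRNA 5'→3' directly.

5'-UUAACGUUAGCCACCACGGGUCCCUAAGUUACUCUAGGGCCGAAAUUCAUGUGUGGCCUAAGCCUGUUUCGCGGUUUUGCCUGGUAACA-3'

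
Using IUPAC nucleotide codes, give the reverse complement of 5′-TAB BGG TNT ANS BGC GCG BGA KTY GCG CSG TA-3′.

Standard pairs A↔T, G↔C; ambiguity codes pair Y↔R, K↔M, S↔S, B↔V, N↔N. Complement (ATVVCCANATNSVCGCGCVCTMARCGCGSCAT), then reverse for 5'→3'.

5'-TACSGCGCRAMTCVCGCGCVSNTANACCVVTA-3'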